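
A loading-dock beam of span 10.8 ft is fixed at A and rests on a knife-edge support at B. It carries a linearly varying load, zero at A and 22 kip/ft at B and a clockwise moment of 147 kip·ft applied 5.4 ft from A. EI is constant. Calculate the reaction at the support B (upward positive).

Choose R_B as the redundant. The primary structure is the cantilever fixed at A.
Free-end deflection of the primary structure under the applied loading (downward +):
  triangular load, peak 22 at the free end: 11w₀L⁴/(120EI) = 27437/EI
  clockwise couple 147 at a = 5.4: M₀a(2L − a)/(2EI) = 6430/EI
  δ_0 = 33866/EI
Flexibility coefficient — unit upward force at B: δ_{BB} = L³/(3EI) = 419.9/EI.
Compatibility at B: δ_0 − R_B·δ_{BB} = 0, so R_B = 33866/419.9 = 80.65 kip.

R_B = 80.65 kip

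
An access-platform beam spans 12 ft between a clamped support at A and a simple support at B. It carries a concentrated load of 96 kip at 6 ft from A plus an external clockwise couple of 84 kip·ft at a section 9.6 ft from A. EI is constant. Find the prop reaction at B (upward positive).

Remove the prop at B; the released (primary) structure is a cantilever built in at A.
Primary-structure tip deflection at B by superposition:
  point load 96 at a = 6: Pa²(3L − a)/(6EI) = 17280/EI
  clockwise couple 84 at a = 9.6: M₀a(2L − a)/(2EI) = 5806/EI
  δ_0 = 23086/EI
Tip deflection under a unit load at B: L³/(3EI) = 576/EI.
The prop prevents deflection at B: R_B = δ_0/δ_{BB} = 23086/576 = 40.08 kip.

R_B = 40.08 kip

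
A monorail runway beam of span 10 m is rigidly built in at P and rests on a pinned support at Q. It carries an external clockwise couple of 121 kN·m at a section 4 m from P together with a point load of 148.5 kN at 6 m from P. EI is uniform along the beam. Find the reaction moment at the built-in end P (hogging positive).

Choose R_Q as the redundant. The primary structure is the cantilever fixed at P.
Deflection at Q on the released cantilever, summing each load's contribution:
  clockwise couple 121 at a = 4: M₀a(2L − a)/(2EI) = 3872/EI
  point load 148.5 at a = 6: Pa²(3L − a)/(6EI) = 21384/EI
  δ_0 = 25256/EI
Flexibility coefficient — unit upward force at Q: δ_{QQ} = L³/(3EI) = 333.3/EI.
The prop prevents deflection at Q: R_Q = δ_0/δ_{QQ} = 25256/333.3 = 75.77 kN.
Moment equilibrium about P: M_P = Σ(load moments about P) − R_Q·L = 1012 − 75.77×10 = 254.3 kN·m.

M_P = 254.3 kN·m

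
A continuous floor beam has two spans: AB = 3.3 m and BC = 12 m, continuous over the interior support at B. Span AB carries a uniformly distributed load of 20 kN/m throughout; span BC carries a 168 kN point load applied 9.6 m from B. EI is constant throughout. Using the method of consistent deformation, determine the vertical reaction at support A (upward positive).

Insert a hinge at B; M_B is the redundant, and each span becomes simply supported.
Discontinuity in slope at B on the released structure — sum the simple-span end rotations:
  span AB: UDL 20: wL³/(24EI) = 29.95/EI
  span BC: point load 168 at a = 9.6: Pab(L + b)/(6LEI) = 774.1/EI
  relative rotation θ_0 = (29.95 + 774.1)/EI = 804.1/EI
A unit hogging moment at B produces rotation L₁/(3EI) + L₂/(3EI) = 5.1/EI.
Compatibility: M_B·(L₁+L₂)/(3EI) = θ_0, giving M_B = 157.7 kN·m (hogging).
Span AB, ΣM about A with M_B applied at B: R_B^{AB}·3.3 = 108.9 + 157.7, so R_B^{AB} = 80.78 kN and R_A = 66 − 80.78 = -14.78 kN.

R_A = -14.78 kN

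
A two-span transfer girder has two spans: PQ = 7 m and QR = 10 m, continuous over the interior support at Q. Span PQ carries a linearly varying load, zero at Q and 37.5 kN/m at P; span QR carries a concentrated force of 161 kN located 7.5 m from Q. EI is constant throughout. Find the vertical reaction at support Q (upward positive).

Release continuity at Q by inserting a hinge; the redundant is the internal moment M_Q. The primary structure is two simply-supported spans PQ and QR.
Rotations at Q on the released spans (each span's end-slope, ×1/EI):
  span PQ: triangular load, peak 37.5: 7w₀L³/(360EI) = 250.1/EI
  span QR: point load 161 at a = 7.5: Pab(L + b)/(6LEI) = 628.9/EI
  relative rotation θ_0 = (250.1 + 628.9)/EI = 879/EI
A unit hogging moment at Q produces rotation L₁/(3EI) + L₂/(3EI) = 5.667/EI.
Slope continuity at Q: θ_0 = M_Q·5.667/EI, so M_Q = 879/5.667 = 155.1 kN·m (hogging).
Span PQ, ΣM about P with M_Q applied at Q: R_Q^{PQ}·7 = 306.2 + 155.1, so R_Q^{PQ} = 65.91 kN and R_P = 131.2 − 65.91 = 65.34 kN.
Span QR, ΣM about R: R_Q^{QR}·10 = 402.5 + 155.1, so R_Q^{QR} = 55.76 kN and R_R = 161 − 55.76 = 105.2 kN.
R_Q = 65.91 + 55.76 = 121.7 kN.

R_Q = 121.7 kN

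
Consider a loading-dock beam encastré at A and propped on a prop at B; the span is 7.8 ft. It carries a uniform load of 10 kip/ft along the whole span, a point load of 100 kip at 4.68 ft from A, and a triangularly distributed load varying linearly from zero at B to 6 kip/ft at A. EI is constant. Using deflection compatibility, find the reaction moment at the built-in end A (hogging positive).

Release the roller at B. Primary structure: cantilever fixed at A.
Primary-structure tip deflection at B by superposition:
  UDL 10: wL⁴/(8EI) = 4627/EI
  point load 100 at a = 4.68: Pa²(3L − a)/(6EI) = 6834/EI
  triangular load, peak 6 at the fixed end: w₀L⁴/(30EI) = 740.3/EI
  δ_0 = 12201/EI
Flexibility coefficient — unit upward force at B: δ_{BB} = L³/(3EI) = 158.2/EI.
Compatibility at B: δ_0 − R_B·δ_{BB} = 0, so R_B = 12201/158.2 = 77.13 kip.
Moment equilibrium about A: M_A = Σ(load moments about A) − R_B·L = 833 − 77.13×7.8 = 231.4 kip·ft.

M_A = 231.4 kip·ft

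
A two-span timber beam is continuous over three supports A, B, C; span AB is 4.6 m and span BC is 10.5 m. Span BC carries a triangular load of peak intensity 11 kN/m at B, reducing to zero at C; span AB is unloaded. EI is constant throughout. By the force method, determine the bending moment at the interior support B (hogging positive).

Release continuity at B by inserting a hinge; the redundant is the internal moment M_B. The primary structure is two simply-supported spans AB and BC.
End slopes at the hinge B, treating each span as simply supported:
  span BC: triangular load, peak 11: w₀L³/(45EI) = 283/EI
  relative rotation θ_0 = (0 + 283)/EI = 283/EI
A unit hogging moment at B produces rotation L₁/(3EI) + L₂/(3EI) = 5.033/EI.
Compatibility: M_B·(L₁+L₂)/(3EI) = θ_0, giving M_B = 56.22 kN·m (hogging).

M_B = 56.22 kN·m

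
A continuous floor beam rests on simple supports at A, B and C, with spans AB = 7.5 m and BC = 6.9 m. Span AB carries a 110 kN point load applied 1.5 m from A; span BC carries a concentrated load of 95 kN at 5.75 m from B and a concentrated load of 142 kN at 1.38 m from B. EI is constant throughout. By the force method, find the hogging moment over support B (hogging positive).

Insert a hinge at B; M_B is the redundant, and each span becomes simply supported.
End slopes at the hinge B, treating each span as simply supported:
  span AB: point load 110 at a = 1.5: Pab(L + a)/(6LEI) = 198/EI
  span BC: point load 95 at a = 5.75: Pab(L + b)/(6LEI) = 122.1/EI
  span BC: point load 142 at a = 1.38: Pab(L + b)/(6LEI) = 324.5/EI
  relative rotation θ_0 = (198 + 446.7)/EI = 644.7/EI
A unit hogging moment at B produces rotation L₁/(3EI) + L₂/(3EI) = 4.8/EI.
Slope continuity at B: θ_0 = M_B·4.8/EI, so M_B = 644.7/4.8 = 134.3 kN·m (hogging).

M_B = 134.3 kN·m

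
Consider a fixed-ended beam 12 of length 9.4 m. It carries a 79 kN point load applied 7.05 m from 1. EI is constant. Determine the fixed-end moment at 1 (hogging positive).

M_1 = 34.81 kN·m

Take the two fixed-end moments M_1, M_2 as redundants; the released structure is the simple span 12.
Simple-span end rotations at 1 and 2 under the given loads:
  at 1: point load 79 at a = 7.05: Pab(L + b)/(6LEI) = 272.7/EI
  at 2: point load 79 at a = 7.05: Pab(L + a)/(6LEI) = 381.7/EI
  θ_10 = 272.7/EI,  θ_20 = 381.7/EI
Flexibility coefficients: a unit moment at one end gives L/(3EI) there and L/(6EI) at the far end, so f₁₁ = f₂₂ = 3.133/EI and f₁₂ = f₂₁ = 1.567/EI.
Compatibility — zero rotation at each built-in end:
  3.133 M_1 + 1.567 M_2 = 272.7
  1.567 M_1 + 3.133 M_2 = 381.7
Solving the pair gives M_1 = 34.81 kN·m and M_2 = 104.4 kN·m (hogging).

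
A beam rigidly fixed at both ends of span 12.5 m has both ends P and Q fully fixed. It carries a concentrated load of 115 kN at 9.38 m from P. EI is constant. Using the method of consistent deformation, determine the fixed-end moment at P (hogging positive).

Take the two fixed-end moments M_P, M_Q as redundants; the released structure is the simple span PQ.
End rotations of the released simple span under the applied load (×1/EI):
  at P: point load 115 at a = 9.38: Pab(L + b)/(6LEI) = 700.9/EI
  at Q: point load 115 at a = 9.38: Pab(L + a)/(6LEI) = 981.8/EI
  θ_P0 = 700.9/EI,  θ_Q0 = 981.8/EI
Flexibility coefficients: a unit moment at one end gives L/(3EI) there and L/(6EI) at the far end, so f₁₁ = f₂₂ = 4.167/EI and f₁₂ = f₂₁ = 2.083/EI.
Compatibility — zero rotation at each built-in end:
  4.167 M_P + 2.083 M_Q = 700.9
  2.083 M_P + 4.167 M_Q = 981.8
Solving the pair gives M_P = 67.2 kN·m and M_Q = 202 kN·m (hogging).

M_P = 67.2 kN·m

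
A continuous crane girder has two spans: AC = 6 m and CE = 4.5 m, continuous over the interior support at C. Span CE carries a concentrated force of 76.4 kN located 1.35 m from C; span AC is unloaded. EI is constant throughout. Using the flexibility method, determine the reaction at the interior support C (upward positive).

Take M_C as the redundant. Released structure: two simple spans AC and CE with a hinge at C.
Rotations at C on the released spans (each span's end-slope, ×1/EI):
  span CE: point load 76.4 at a = 1.35: Pab(L + b)/(6LEI) = 92.05/EI
  relative rotation θ_0 = (0 + 92.05)/EI = 92.05/EI
A unit hogging moment at C produces rotation L₁/(3EI) + L₂/(3EI) = 3.5/EI.
Slope continuity at C: θ_0 = M_C·3.5/EI, so M_C = 92.05/3.5 = 26.3 kN·m (hogging).
Span AC, ΣM about A with M_C applied at C: R_C^{AC}·6 = 0 + 26.3, so R_C^{AC} = 4.383 kN and R_A = 0 − 4.383 = -4.383 kN.
Span CE, ΣM about E: R_C^{CE}·4.5 = 240.7 + 26.3, so R_C^{CE} = 59.32 kN and R_E = 76.4 − 59.32 = 17.08 kN.
R_C = 4.383 + 59.32 = 63.71 kN.

R_C = 63.71 kN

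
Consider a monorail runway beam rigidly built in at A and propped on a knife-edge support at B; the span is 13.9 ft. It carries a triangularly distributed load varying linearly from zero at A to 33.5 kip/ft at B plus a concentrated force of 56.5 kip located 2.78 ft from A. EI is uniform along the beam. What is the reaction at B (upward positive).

R_B = 131.2 kip

Take the reaction at B as the redundant and release it; the primary structure is a cantilever fixed at A.
Primary-structure tip deflection at B by superposition:
  triangular load, peak 33.5 at the free end: 11w₀L⁴/(120EI) = 114635/EI
  point load 56.5 at a = 2.78: Pa²(3L − a)/(6EI) = 2832/EI
  δ_0 = 117467/EI
Tip deflection under a unit load at B: L³/(3EI) = 895.2/EI.
The prop prevents deflection at B: R_B = δ_0/δ_{BB} = 117467/895.2 = 131.2 kip.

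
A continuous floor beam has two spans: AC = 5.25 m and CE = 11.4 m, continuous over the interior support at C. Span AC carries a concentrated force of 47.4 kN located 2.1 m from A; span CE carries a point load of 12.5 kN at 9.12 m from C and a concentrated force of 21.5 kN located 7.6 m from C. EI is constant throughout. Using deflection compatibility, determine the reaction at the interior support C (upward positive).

Insert a hinge at C; M_C is the redundant, and each span becomes simply supported.
End slopes at the hinge C, treating each span as simply supported:
  span AC: point load 47.4 at a = 2.1: Pab(L + a)/(6LEI) = 73.16/EI
  span CE: point load 12.5 at a = 9.12: Pab(L + b)/(6LEI) = 51.98/EI
  span CE: point load 21.5 at a = 7.6: Pab(L + b)/(6LEI) = 138/EI
  relative rotation θ_0 = (73.16 + 190)/EI = 263.1/EI
A unit hogging moment at C produces rotation L₁/(3EI) + L₂/(3EI) = 5.55/EI.
Compatibility: M_C·(L₁+L₂)/(3EI) = θ_0, giving M_C = 47.41 kN·m (hogging).
Span AC, ΣM about A with M_C applied at C: R_C^{AC}·5.25 = 99.54 + 47.41, so R_C^{AC} = 27.99 kN and R_A = 47.4 − 27.99 = 19.41 kN.
Span CE, ΣM about E: R_C^{CE}·11.4 = 110.2 + 47.41, so R_C^{CE} = 13.83 kN and R_E = 34 − 13.83 = 20.17 kN.
R_C = 27.99 + 13.83 = 41.82 kN.

R_C = 41.82 kN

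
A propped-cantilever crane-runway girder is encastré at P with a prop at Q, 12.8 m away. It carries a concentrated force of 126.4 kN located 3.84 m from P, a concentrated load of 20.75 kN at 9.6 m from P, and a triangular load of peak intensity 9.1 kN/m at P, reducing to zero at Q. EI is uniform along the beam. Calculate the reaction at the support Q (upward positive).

R_Q = 40.14 kN

Release the roller at Q. Primary structure: cantilever fixed at P.
Downward deflection at the released point Q due to the loads:
  point load 126.4 at a = 3.84: Pa²(3L − a)/(6EI) = 10736/EI
  point load 20.75 at a = 9.6: Pa²(3L − a)/(6EI) = 9179/EI
  triangular load, peak 9.1 at the fixed end: w₀L⁴/(30EI) = 8143/EI
  δ_0 = 28057/EI
Tip deflection under a unit load at Q: L³/(3EI) = 699.1/EI.
The prop prevents deflection at Q: R_Q = δ_0/δ_{QQ} = 28057/699.1 = 40.14 kN.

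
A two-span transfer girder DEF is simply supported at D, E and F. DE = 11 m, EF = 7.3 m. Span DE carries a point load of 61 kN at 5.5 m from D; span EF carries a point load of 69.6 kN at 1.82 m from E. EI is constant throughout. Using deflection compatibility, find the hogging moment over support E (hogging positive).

M_E = 108.8 kN·m

Take M_E as the redundant. Released structure: two simple spans DE and EF with a hinge at E.
Discontinuity in slope at E on the released structure — sum the simple-span end rotations:
  span DE: point load 61 at a = 5.5: Pab(L + a)/(6LEI) = 461.3/EI
  span EF: point load 69.6 at a = 1.82: Pab(L + b)/(6LEI) = 202.5/EI
  relative rotation θ_0 = (461.3 + 202.5)/EI = 663.9/EI
A unit hogging moment at E produces rotation L₁/(3EI) + L₂/(3EI) = 6.1/EI.
Slope continuity at E: θ_0 = M_E·6.1/EI, so M_E = 663.9/6.1 = 108.8 kN·m (hogging).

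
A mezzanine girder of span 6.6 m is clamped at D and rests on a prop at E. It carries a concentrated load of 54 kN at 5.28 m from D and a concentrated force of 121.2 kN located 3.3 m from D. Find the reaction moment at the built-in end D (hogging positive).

M_D = 184.2 kN·m

Take the reaction at E as the redundant and release it; the primary structure is a cantilever fixed at D.
Downward deflection at the released point E due to the loads:
  point load 54 at a = 5.28: Pa²(3L − a)/(6EI) = 3643/EI
  point load 121.2 at a = 3.3: Pa²(3L − a)/(6EI) = 3630/EI
  δ_0 = 7273/EI
Flexibility coefficient — unit upward force at E: δ_{EE} = L³/(3EI) = 95.83/EI.
The prop prevents deflection at E: R_E = δ_0/δ_{EE} = 7273/95.83 = 75.89 kN.
Moment equilibrium about D: M_D = Σ(load moments about D) − R_E·L = 685.1 − 75.89×6.6 = 184.2 kN·m.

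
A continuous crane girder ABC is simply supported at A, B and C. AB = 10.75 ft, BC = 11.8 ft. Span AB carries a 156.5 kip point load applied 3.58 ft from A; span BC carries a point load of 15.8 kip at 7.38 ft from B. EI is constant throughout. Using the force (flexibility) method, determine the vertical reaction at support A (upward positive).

R_A = 91.88 kip

Release continuity at B by inserting a hinge; the redundant is the internal moment M_B. The primary structure is two simply-supported spans AB and BC.
Rotations at B on the released spans (each span's end-slope, ×1/EI):
  span AB: point load 156.5 at a = 3.58: Pab(L + a)/(6LEI) = 892.5/EI
  span BC: point load 15.8 at a = 7.38: Pab(L + b)/(6LEI) = 118.1/EI
  relative rotation θ_0 = (892.5 + 118.1)/EI = 1011/EI
A unit hogging moment at B produces rotation L₁/(3EI) + L₂/(3EI) = 7.517/EI.
Compatibility: M_B·(L₁+L₂)/(3EI) = θ_0, giving M_B = 134.4 kip·ft (hogging).
Span AB, ΣM about A with M_B applied at B: R_B^{AB}·10.75 = 560.3 + 134.4, so R_B^{AB} = 64.62 kip and R_A = 156.5 − 64.62 = 91.88 kip.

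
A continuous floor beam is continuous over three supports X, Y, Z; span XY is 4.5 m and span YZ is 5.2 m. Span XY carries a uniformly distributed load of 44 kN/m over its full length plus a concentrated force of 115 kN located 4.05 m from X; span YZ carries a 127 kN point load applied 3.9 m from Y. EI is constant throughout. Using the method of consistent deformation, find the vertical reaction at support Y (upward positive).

Release continuity at Y by inserting a hinge; the redundant is the internal moment M_Y. The primary structure is two simply-supported spans XY and YZ.
Rotations at Y on the released spans (each span's end-slope, ×1/EI):
  span XY: UDL 44: wL³/(24EI) = 167.1/EI
  span XY: point load 115 at a = 4.05: Pab(L + a)/(6LEI) = 66.37/EI
  span YZ: point load 127 at a = 3.9: Pab(L + b)/(6LEI) = 134.1/EI
  relative rotation θ_0 = (233.4 + 134.1)/EI = 367.6/EI
A unit hogging moment at Y produces rotation L₁/(3EI) + L₂/(3EI) = 3.233/EI.
Slope continuity at Y: θ_0 = M_Y·3.233/EI, so M_Y = 367.6/3.233 = 113.7 kN·m (hogging).
Span XY, ΣM about X with M_Y applied at Y: R_Y^{XY}·4.5 = 911.2 + 113.7, so R_Y^{XY} = 227.8 kN and R_X = 313 − 227.8 = 85.24 kN.
Span YZ, ΣM about Z: R_Y^{YZ}·5.2 = 165.1 + 113.7, so R_Y^{YZ} = 53.61 kN and R_Z = 127 − 53.61 = 73.39 kN.
R_Y = 227.8 + 53.61 = 281.4 kN.

R_Y = 281.4 kN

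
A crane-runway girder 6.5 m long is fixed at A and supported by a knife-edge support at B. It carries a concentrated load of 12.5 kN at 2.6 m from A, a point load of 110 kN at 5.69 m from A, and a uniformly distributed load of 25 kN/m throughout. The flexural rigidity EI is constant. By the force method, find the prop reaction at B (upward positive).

R_B = 153.1 kN

Choose R_B as the redundant. The primary structure is the cantilever fixed at A.
Primary-structure tip deflection at B by superposition:
  point load 12.5 at a = 2.6: Pa²(3L − a)/(6EI) = 238/EI
  point load 110 at a = 5.69: Pa²(3L − a)/(6EI) = 8197/EI
  UDL 25: wL⁴/(8EI) = 5578/EI
  δ_0 = 14013/EI
Flexibility coefficient — unit upward force at B: δ_{BB} = L³/(3EI) = 91.54/EI.
Compatibility at B: δ_0 − R_B·δ_{BB} = 0, so R_B = 14013/91.54 = 153.1 kN.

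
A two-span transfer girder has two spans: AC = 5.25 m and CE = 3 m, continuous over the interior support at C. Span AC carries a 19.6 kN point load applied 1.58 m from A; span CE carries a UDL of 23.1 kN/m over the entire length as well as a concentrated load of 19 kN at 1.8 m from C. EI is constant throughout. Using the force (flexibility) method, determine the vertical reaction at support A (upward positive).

R_A = 9.531 kN

Release continuity at C by inserting a hinge; the redundant is the internal moment M_C. The primary structure is two simply-supported spans AC and CE.
Rotations at C on the released spans (each span's end-slope, ×1/EI):
  span AC: point load 19.6 at a = 1.58: Pab(L + a)/(6LEI) = 24.64/EI
  span CE: UDL 23.1: wL³/(24EI) = 25.99/EI
  span CE: point load 19 at a = 1.8: Pab(L + b)/(6LEI) = 9.576/EI
  relative rotation θ_0 = (24.64 + 35.56)/EI = 60.21/EI
A unit hogging moment at C produces rotation L₁/(3EI) + L₂/(3EI) = 2.75/EI.
Compatibility: M_C·(L₁+L₂)/(3EI) = θ_0, giving M_C = 21.89 kN·m (hogging).
Span AC, ΣM about A with M_C applied at C: R_C^{AC}·5.25 = 30.97 + 21.89, so R_C^{AC} = 10.07 kN and R_A = 19.6 − 10.07 = 9.531 kN.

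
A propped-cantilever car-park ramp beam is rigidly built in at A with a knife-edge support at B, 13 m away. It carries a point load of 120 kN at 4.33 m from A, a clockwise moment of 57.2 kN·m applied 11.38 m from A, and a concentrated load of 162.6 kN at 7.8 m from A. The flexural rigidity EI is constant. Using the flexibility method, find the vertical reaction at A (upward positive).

R_A = 188.1 kN

Remove the prop at B; the released (primary) structure is a cantilever built in at A.
Downward deflection at the released point B due to the loads:
  point load 120 at a = 4.33: Pa²(3L − a)/(6EI) = 13000/EI
  clockwise couple 57.2 at a = 11.38: M₀a(2L − a)/(2EI) = 4758/EI
  point load 162.6 at a = 7.8: Pa²(3L − a)/(6EI) = 51441/EI
  δ_0 = 69200/EI
Flexibility coefficient — unit upward force at B: δ_{BB} = L³/(3EI) = 732.3/EI.
Compatibility at B: δ_0 − R_B·δ_{BB} = 0, so R_B = 69200/732.3 = 94.49 kN.
Vertical equilibrium: R_A = ΣP − R_B = 282.6 − 94.49 = 188.1 kN.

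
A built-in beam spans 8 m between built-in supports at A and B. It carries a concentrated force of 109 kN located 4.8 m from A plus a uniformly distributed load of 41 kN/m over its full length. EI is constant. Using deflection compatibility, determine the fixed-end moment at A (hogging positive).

M_A = 302.4 kN·m

Release both end moments; the primary structure is a simply-supported span AB with redundants M_A and M_B.
On the primary (simply-supported) span, the end slopes from the loading are:
  at A: point load 109 at a = 4.8: Pab(L + b)/(6LEI) = 390.7/EI
  at B: point load 109 at a = 4.8: Pab(L + a)/(6LEI) = 446.5/EI
  at A: UDL 41: wL³/(24EI) = 874.7/EI
  at B: UDL 41: wL³/(24EI) = 874.7/EI
  θ_A0 = 1265/EI,  θ_B0 = 1321/EI
Flexibility coefficients: a unit moment at one end gives L/(3EI) there and L/(6EI) at the far end, so f₁₁ = f₂₂ = 2.667/EI and f₁₂ = f₂₁ = 1.333/EI.
Compatibility — zero rotation at each built-in end:
  2.667 M_A + 1.333 M_B = 1265
  1.333 M_A + 2.667 M_B = 1321
Solving the pair gives M_A = 302.4 kN·m and M_B = 344.2 kN·m (hogging).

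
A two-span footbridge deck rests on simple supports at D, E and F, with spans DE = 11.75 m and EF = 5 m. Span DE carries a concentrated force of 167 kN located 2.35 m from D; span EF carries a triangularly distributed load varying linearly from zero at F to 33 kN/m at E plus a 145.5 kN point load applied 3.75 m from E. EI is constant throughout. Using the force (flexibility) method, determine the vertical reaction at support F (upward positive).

Take M_E as the redundant. Released structure: two simple spans DE and EF with a hinge at E.
End slopes at the hinge E, treating each span as simply supported:
  span DE: point load 167 at a = 2.35: Pab(L + a)/(6LEI) = 737.8/EI
  span EF: triangular load, peak 33: w₀L³/(45EI) = 91.67/EI
  span EF: point load 145.5 at a = 3.75: Pab(L + b)/(6LEI) = 142.1/EI
  relative rotation θ_0 = (737.8 + 233.8)/EI = 971.6/EI
A unit hogging moment at E produces rotation L₁/(3EI) + L₂/(3EI) = 5.583/EI.
Compatibility: M_E·(L₁+L₂)/(3EI) = θ_0, giving M_E = 174 kN·m (hogging).
Span EF, ΣM about F: R_E^{EF}·5 = 456.9 + 174, so R_E^{EF} = 126.2 kN and R_F = 228 − 126.2 = 101.8 kN.

R_F = 101.8 kN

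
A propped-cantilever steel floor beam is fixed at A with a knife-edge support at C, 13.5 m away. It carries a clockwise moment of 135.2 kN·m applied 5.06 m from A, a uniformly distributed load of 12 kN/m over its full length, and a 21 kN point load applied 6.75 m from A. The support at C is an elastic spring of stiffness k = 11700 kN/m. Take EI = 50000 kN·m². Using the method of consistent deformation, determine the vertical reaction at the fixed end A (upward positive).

Take the reaction at C as the redundant and release it; the primary structure is a cantilever fixed at A.
Deflection at C on the released cantilever, summing each load's contribution:
  clockwise couple 135.2 at a = 5.06: M₀a(2L − a)/(2EI) = 7505/EI
  UDL 12: wL⁴/(8EI) = 49823/EI
  point load 21 at a = 6.75: Pa²(3L − a)/(6EI) = 5382/EI
  δ_0 = 62709/EI
Tip deflection under a unit load at C: L³/(3EI) = 820.1/EI.
With EI = 50000 kN·m²: δ_0 = 1.2542 m and δ_{CC} = 0.016403 m/kN.
Compatibility — the spring shortens by R_C/k under the reaction it provides: δ_0 − R_C·δ_{CC} = R_C/k. With 1/k = 0.000085 m/kN, R_C = δ_0 / (δ_{CC} + 1/k) = 1.2542 / (0.016403 + 0.000085) = 76.07 kN.
Vertical equilibrium: R_A = ΣP − R_C = 183 − 76.07 = 106.9 kN.

R_A = 106.9 kN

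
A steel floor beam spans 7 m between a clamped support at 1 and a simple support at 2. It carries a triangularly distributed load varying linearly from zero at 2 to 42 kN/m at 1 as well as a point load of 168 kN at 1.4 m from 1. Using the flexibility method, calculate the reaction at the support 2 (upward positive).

R_2 = 38.81 kN

Choose R_2 as the redundant. The primary structure is the cantilever fixed at 1.
Deflection at 2 on the released cantilever, summing each load's contribution:
  triangular load, peak 42 at the fixed end: w₀L⁴/(30EI) = 3361/EI
  point load 168 at a = 1.4: Pa²(3L − a)/(6EI) = 1076/EI
  δ_0 = 4437/EI
Tip deflection under a unit load at 2: L³/(3EI) = 114.3/EI.
Compatibility at 2: δ_0 − R_2·δ_{22} = 0, so R_2 = 4437/114.3 = 38.81 kN.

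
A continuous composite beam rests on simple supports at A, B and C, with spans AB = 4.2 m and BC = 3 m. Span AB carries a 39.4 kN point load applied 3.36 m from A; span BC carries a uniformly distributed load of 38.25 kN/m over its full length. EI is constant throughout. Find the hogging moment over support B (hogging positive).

Take M_B as the redundant. Released structure: two simple spans AB and BC with a hinge at B.
Discontinuity in slope at B on the released structure — sum the simple-span end rotations:
  span AB: point load 39.4 at a = 3.36: Pab(L + a)/(6LEI) = 33.36/EI
  span BC: UDL 38.25: wL³/(24EI) = 43.03/EI
  relative rotation θ_0 = (33.36 + 43.03)/EI = 76.39/EI
A unit hogging moment at B produces rotation L₁/(3EI) + L₂/(3EI) = 2.4/EI.
Compatibility: M_B·(L₁+L₂)/(3EI) = θ_0, giving M_B = 31.83 kN·m (hogging).

M_B = 31.83 kN·m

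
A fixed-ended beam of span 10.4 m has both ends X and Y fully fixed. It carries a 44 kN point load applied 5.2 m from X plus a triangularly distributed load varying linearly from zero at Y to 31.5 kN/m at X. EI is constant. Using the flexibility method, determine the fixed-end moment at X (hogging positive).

M_X = 227.6 kN·m

Take the two fixed-end moments M_X, M_Y as redundants; the released structure is the simple span XY.
On the primary (simply-supported) span, the end slopes from the loading are:
  at X: point load 44 at a = 5.2: Pab(L + b)/(6LEI) = 297.4/EI
  at Y: point load 44 at a = 5.2: Pab(L + a)/(6LEI) = 297.4/EI
  at X: triangular load, peak 31.5: w₀L³/(45EI) = 787.4/EI
  at Y: triangular load, peak 31.5: 7w₀L³/(360EI) = 689/EI
  θ_X0 = 1085/EI,  θ_Y0 = 986.4/EI
Flexibility coefficients: a unit moment at one end gives L/(3EI) there and L/(6EI) at the far end, so f₁₁ = f₂₂ = 3.467/EI and f₁₂ = f₂₁ = 1.733/EI.
Compatibility — zero rotation at each built-in end:
  3.467 M_X + 1.733 M_Y = 1085
  1.733 M_X + 3.467 M_Y = 986.4
Solving the pair gives M_X = 227.6 kN·m and M_Y = 170.8 kN·m (hogging).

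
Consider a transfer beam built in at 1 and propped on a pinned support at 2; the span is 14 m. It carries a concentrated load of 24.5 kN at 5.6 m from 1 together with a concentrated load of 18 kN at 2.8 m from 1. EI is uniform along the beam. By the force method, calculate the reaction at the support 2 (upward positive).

Take the reaction at 2 as the redundant and release it; the primary structure is a cantilever fixed at 1.
Downward deflection at the released point 2 due to the loads:
  point load 24.5 at a = 5.6: Pa²(3L − a)/(6EI) = 4661/EI
  point load 18 at a = 2.8: Pa²(3L − a)/(6EI) = 922/EI
  δ_0 = 5583/EI
Tip deflection under a unit load at 2: L³/(3EI) = 914.7/EI.
Compatibility at 2: δ_0 − R_2·δ_{22} = 0, so R_2 = 5583/914.7 = 6.104 kN.

R_2 = 6.104 kN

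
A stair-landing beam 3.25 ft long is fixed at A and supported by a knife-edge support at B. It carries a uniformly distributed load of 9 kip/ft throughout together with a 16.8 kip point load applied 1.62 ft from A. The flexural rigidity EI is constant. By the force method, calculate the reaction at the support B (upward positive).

Release the roller at B. Primary structure: cantilever fixed at A.
Downward deflection at the released point B due to the loads:
  UDL 9: wL⁴/(8EI) = 125.5/EI
  point load 16.8 at a = 1.62: Pa²(3L − a)/(6EI) = 59.74/EI
  δ_0 = 185.3/EI
Tip deflection under a unit load at B: L³/(3EI) = 11.44/EI.
The prop prevents deflection at B: R_B = δ_0/δ_{BB} = 185.3/11.44 = 16.19 kip.

R_B = 16.19 kip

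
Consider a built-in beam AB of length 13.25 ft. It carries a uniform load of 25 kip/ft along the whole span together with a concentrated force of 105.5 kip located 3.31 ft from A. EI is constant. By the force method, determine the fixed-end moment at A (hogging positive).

M_A = 562.3 kip·ft

Take the two fixed-end moments M_A, M_B as redundants; the released structure is the simple span AB.
End rotations of the released simple span under the applied load (×1/EI):
  at A: UDL 25: wL³/(24EI) = 2423/EI
  at B: UDL 25: wL³/(24EI) = 2423/EI
  at A: point load 105.5 at a = 3.31: Pab(L + b)/(6LEI) = 1013/EI
  at B: point load 105.5 at a = 3.31: Pab(L + a)/(6LEI) = 723/EI
  θ_A0 = 3436/EI,  θ_B0 = 3146/EI
Flexibility coefficients: a unit moment at one end gives L/(3EI) there and L/(6EI) at the far end, so f₁₁ = f₂₂ = 4.417/EI and f₁₂ = f₂₁ = 2.208/EI.
Compatibility — zero rotation at each built-in end:
  4.417 M_A + 2.208 M_B = 3436
  2.208 M_A + 4.417 M_B = 3146
Solving the pair gives M_A = 562.3 kip·ft and M_B = 431.2 kip·ft (hogging).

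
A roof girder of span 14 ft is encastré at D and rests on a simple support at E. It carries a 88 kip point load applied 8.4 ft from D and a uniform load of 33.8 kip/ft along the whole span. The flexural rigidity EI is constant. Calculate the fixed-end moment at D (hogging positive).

M_D = 1035 kip·ft

Release the roller at E. Primary structure: cantilever fixed at D.
Free-end deflection of the primary structure under the applied loading (downward +):
  point load 88 at a = 8.4: Pa²(3L − a)/(6EI) = 34772/EI
  UDL 33.8: wL⁴/(8EI) = 162308/EI
  δ_0 = 197080/EI
Flexibility coefficient — unit upward force at E: δ_{EE} = L³/(3EI) = 914.7/EI.
Compatibility at E: δ_0 − R_E·δ_{EE} = 0, so R_E = 197080/914.7 = 215.5 kip.
Moment equilibrium about D: M_D = Σ(load moments about D) − R_E·L = 4052 − 215.5×14 = 1035 kip·ft.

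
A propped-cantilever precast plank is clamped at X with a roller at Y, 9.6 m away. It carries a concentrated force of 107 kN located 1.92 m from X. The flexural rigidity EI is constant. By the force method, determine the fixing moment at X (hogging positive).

Choose R_Y as the redundant. The primary structure is the cantilever fixed at X.
Deflection at Y on the released cantilever, summing each load's contribution:
  point load 107 at a = 1.92: Pa²(3L − a)/(6EI) = 1767/EI
Tip deflection under a unit load at Y: L³/(3EI) = 294.9/EI.
Compatibility at Y: δ_0 − R_Y·δ_{YY} = 0, so R_Y = 1767/294.9 = 5.992 kN.
Moment equilibrium about X: M_X = Σ(load moments about X) − R_Y·L = 205.4 − 5.992×9.6 = 147.9 kN·m.

M_X = 147.9 kN·m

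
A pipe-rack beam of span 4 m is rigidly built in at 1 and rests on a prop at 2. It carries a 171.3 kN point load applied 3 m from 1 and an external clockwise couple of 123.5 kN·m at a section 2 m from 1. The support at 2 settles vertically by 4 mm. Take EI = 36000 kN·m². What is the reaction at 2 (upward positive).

R_2 = 136.4 kN

Remove the prop at 2; the released (primary) structure is a cantilever built in at 1.
Primary-structure tip deflection at 2 by superposition:
  point load 171.3 at a = 3: Pa²(3L − a)/(6EI) = 2313/EI
  clockwise couple 123.5 at a = 2: M₀a(2L − a)/(2EI) = 741/EI
  δ_0 = 3054/EI
Flexibility coefficient — unit upward force at 2: δ_{22} = L³/(3EI) = 21.33/EI.
With EI = 36000 kN·m²: δ_0 = 0.084821 m and δ_{22} = 0.000593 m/kN.
Compatibility — the beam at 2 must follow the support down by 0.004 m: δ_0 − R_2·δ_{22} = 0.004, so R_2 = (0.084821 − 0.004)/0.000593 = 136.4 kN.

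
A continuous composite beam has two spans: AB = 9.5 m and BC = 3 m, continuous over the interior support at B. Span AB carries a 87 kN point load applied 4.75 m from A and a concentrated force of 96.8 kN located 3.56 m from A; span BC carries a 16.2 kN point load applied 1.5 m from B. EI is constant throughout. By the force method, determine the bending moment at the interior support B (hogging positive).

Insert a hinge at B; M_B is the redundant, and each span becomes simply supported.
Discontinuity in slope at B on the released structure — sum the simple-span end rotations:
  span AB: point load 87 at a = 4.75: Pab(L + a)/(6LEI) = 490.7/EI
  span AB: point load 96.8 at a = 3.56: Pab(L + a)/(6LEI) = 469/EI
  span BC: point load 16.2 at a = 1.5: Pab(L + b)/(6LEI) = 9.113/EI
  relative rotation θ_0 = (959.7 + 9.113)/EI = 968.9/EI
A unit hogging moment at B produces rotation L₁/(3EI) + L₂/(3EI) = 4.167/EI.
Slope continuity at B: θ_0 = M_B·4.167/EI, so M_B = 968.9/4.167 = 232.5 kN·m (hogging).

M_B = 232.5 kN·m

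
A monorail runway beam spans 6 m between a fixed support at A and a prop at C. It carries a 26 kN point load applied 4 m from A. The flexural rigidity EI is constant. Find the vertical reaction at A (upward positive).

Choose R_C as the redundant. The primary structure is the cantilever fixed at A.
Downward deflection at the released point C due to the loads:
  point load 26 at a = 4: Pa²(3L − a)/(6EI) = 970.7/EI
Flexibility coefficient — unit upward force at C: δ_{CC} = L³/(3EI) = 72/EI.
Compatibility at C: δ_0 − R_C·δ_{CC} = 0, so R_C = 970.7/72 = 13.48 kN.
Vertical equilibrium: R_A = ΣP − R_C = 26 − 13.48 = 12.52 kN.

R_A = 12.52 kN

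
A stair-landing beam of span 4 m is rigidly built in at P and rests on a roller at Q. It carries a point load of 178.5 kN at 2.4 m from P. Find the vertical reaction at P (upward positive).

R_P = 101.4 kN

Remove the prop at Q; the released (primary) structure is a cantilever built in at P.
Free-end deflection of the primary structure under the applied loading (downward +):
  point load 178.5 at a = 2.4: Pa²(3L − a)/(6EI) = 1645/EI
Tip deflection under a unit load at Q: L³/(3EI) = 21.33/EI.
The prop prevents deflection at Q: R_Q = δ_0/δ_{QQ} = 1645/21.33 = 77.11 kN.
Vertical equilibrium: R_P = ΣP − R_Q = 178.5 − 77.11 = 101.4 kN.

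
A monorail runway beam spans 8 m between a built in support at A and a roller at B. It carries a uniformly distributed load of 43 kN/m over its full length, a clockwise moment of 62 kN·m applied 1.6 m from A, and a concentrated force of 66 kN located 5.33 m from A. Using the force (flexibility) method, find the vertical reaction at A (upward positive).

Take the reaction at B as the redundant and release it; the primary structure is a cantilever fixed at A.
Deflection at B on the released cantilever, summing each load's contribution:
  UDL 43: wL⁴/(8EI) = 22016/EI
  clockwise couple 62 at a = 1.6: M₀a(2L − a)/(2EI) = 714.2/EI
  point load 66 at a = 5.33: Pa²(3L − a)/(6EI) = 5834/EI
  δ_0 = 28565/EI
Tip deflection under a unit load at B: L³/(3EI) = 170.7/EI.
The prop prevents deflection at B: R_B = δ_0/δ_{BB} = 28565/170.7 = 167.4 kN.
Vertical equilibrium: R_A = ΣP − R_B = 410 − 167.4 = 242.6 kN.

R_A = 242.6 kN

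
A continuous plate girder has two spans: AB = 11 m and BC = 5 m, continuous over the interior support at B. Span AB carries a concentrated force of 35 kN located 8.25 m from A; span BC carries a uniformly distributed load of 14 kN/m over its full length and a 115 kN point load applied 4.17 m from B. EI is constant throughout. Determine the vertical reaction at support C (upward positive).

Take M_B as the redundant. Released structure: two simple spans AB and BC with a hinge at B.
End slopes at the hinge B, treating each span as simply supported:
  span AB: point load 35 at a = 8.25: Pab(L + a)/(6LEI) = 231.6/EI
  span BC: UDL 14: wL³/(24EI) = 72.92/EI
  span BC: point load 115 at a = 4.17: Pab(L + b)/(6LEI) = 77.35/EI
  relative rotation θ_0 = (231.6 + 150.3)/EI = 381.9/EI
A unit hogging moment at B produces rotation L₁/(3EI) + L₂/(3EI) = 5.333/EI.
Slope continuity at B: θ_0 = M_B·5.333/EI, so M_B = 381.9/5.333 = 71.6 kN·m (hogging).
Span BC, ΣM about C: R_B^{BC}·5 = 270.4 + 71.6, so R_B^{BC} = 68.41 kN and R_C = 185 − 68.41 = 116.6 kN.

R_C = 116.6 kN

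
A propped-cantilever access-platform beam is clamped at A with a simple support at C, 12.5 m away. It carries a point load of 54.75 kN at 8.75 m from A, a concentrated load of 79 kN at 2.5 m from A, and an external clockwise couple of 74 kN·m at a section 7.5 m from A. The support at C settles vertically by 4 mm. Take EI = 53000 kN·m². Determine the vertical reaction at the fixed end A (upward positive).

Remove the prop at C; the released (primary) structure is a cantilever built in at A.
Free-end deflection of the primary structure under the applied loading (downward +):
  point load 54.75 at a = 8.75: Pa²(3L − a)/(6EI) = 20086/EI
  point load 79 at a = 2.5: Pa²(3L − a)/(6EI) = 2880/EI
  clockwise couple 74 at a = 7.5: M₀a(2L − a)/(2EI) = 4856/EI
  δ_0 = 27822/EI
Tip deflection under a unit load at C: L³/(3EI) = 651/EI.
With EI = 53000 kN·m²: δ_0 = 0.52495 m and δ_{CC} = 0.012284 m/kN.
Compatibility — the beam at C must follow the support down by 0.004 m: δ_0 − R_C·δ_{CC} = 0.004, so R_C = (0.52495 − 0.004)/0.012284 = 42.41 kN.
Vertical equilibrium: R_A = ΣP − R_C = 133.8 − 42.41 = 91.34 kN.

R_A = 91.34 kN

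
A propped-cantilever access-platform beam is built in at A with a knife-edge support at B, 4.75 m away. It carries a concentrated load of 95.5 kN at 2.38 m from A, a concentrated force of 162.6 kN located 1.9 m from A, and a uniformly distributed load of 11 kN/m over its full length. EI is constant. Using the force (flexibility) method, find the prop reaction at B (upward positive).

R_B = 83.37 kN

Choose R_B as the redundant. The primary structure is the cantilever fixed at A.
Downward deflection at the released point B due to the loads:
  point load 95.5 at a = 2.38: Pa²(3L − a)/(6EI) = 1070/EI
  point load 162.6 at a = 1.9: Pa²(3L − a)/(6EI) = 1208/EI
  UDL 11: wL⁴/(8EI) = 700/EI
  δ_0 = 2978/EI
Tip deflection under a unit load at B: L³/(3EI) = 35.72/EI.
Compatibility at B: δ_0 − R_B·δ_{BB} = 0, so R_B = 2978/35.72 = 83.37 kN.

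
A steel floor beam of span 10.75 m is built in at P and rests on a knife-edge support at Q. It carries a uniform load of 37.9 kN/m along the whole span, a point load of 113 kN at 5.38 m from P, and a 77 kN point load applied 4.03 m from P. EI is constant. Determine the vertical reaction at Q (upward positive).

Take the reaction at Q as the redundant and release it; the primary structure is a cantilever fixed at P.
Downward deflection at the released point Q due to the loads:
  UDL 37.9: wL⁴/(8EI) = 63268/EI
  point load 113 at a = 5.38: Pa²(3L − a)/(6EI) = 14647/EI
  point load 77 at a = 4.03: Pa²(3L − a)/(6EI) = 5882/EI
  δ_0 = 83797/EI
Flexibility coefficient — unit upward force at Q: δ_{QQ} = L³/(3EI) = 414.1/EI.
Compatibility at Q: δ_0 − R_Q·δ_{QQ} = 0, so R_Q = 83797/414.1 = 202.4 kN.

R_Q = 202.4 kN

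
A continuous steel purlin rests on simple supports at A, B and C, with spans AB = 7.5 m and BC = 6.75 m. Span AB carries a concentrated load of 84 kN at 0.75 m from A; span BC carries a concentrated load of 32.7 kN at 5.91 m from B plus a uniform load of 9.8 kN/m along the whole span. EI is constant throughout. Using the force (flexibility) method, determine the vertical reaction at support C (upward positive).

Insert a hinge at B; M_B is the redundant, and each span becomes simply supported.
Rotations at B on the released spans (each span's end-slope, ×1/EI):
  span AB: point load 84 at a = 0.75: Pab(L + a)/(6LEI) = 77.96/EI
  span BC: point load 32.7 at a = 5.91: Pab(L + b)/(6LEI) = 30.42/EI
  span BC: UDL 9.8: wL³/(24EI) = 125.6/EI
  relative rotation θ_0 = (77.96 + 156)/EI = 234/EI
A unit hogging moment at B produces rotation L₁/(3EI) + L₂/(3EI) = 4.75/EI.
Compatibility: M_B·(L₁+L₂)/(3EI) = θ_0, giving M_B = 49.26 kN·m (hogging).
Span BC, ΣM about C: R_B^{BC}·6.75 = 250.7 + 49.26, so R_B^{BC} = 44.44 kN and R_C = 98.85 − 44.44 = 54.41 kN.

R_C = 54.41 kN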